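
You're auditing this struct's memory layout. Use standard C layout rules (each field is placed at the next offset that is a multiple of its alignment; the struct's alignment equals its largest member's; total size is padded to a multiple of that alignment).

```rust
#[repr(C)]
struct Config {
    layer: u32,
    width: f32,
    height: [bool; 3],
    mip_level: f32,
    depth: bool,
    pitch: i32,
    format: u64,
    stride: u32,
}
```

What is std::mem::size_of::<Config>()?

40 bytes

layer at 0 (size 4, align 4) → ends 4
width at 4 (size 4, align 4) → ends 8
height at 8 (size 3, align 1) → ends 11
pad 1 to align 4 for mip_level
mip_level at 12 (size 4, align 4) → ends 16
depth at 16 (size 1, align 1) → ends 17
pad 3 to align 4 for pitch
pitch at 20 (size 4, align 4) → ends 24
format at 24 (size 8, align 8) → ends 32
stride at 32 (size 4, align 4) → ends 36
tail pad 4 to reach multiple of 8
total 40 bytes, alignment 8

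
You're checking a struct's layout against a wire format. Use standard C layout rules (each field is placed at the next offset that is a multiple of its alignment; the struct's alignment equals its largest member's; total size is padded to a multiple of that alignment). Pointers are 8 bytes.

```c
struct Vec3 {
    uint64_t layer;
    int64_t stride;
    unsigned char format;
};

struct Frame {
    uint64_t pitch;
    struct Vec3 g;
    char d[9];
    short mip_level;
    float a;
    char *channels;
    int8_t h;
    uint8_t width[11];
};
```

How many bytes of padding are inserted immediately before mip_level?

Vec3: 0..8  layer  (8B, 8-aligned); 8..16  stride  (8B, 8-aligned); 16..17  format  (1B, 1-aligned); 17..24  -- tail padding (7B); sizeof = 24, alignof = 8
0..8  pitch  (8B, 8-aligned)
8..32  g  (24B, 8-aligned)
32..41  d  (9B, 1-aligned)
41..42  -- padding (1B)
42..44  mip_level  (2B, 2-aligned)

1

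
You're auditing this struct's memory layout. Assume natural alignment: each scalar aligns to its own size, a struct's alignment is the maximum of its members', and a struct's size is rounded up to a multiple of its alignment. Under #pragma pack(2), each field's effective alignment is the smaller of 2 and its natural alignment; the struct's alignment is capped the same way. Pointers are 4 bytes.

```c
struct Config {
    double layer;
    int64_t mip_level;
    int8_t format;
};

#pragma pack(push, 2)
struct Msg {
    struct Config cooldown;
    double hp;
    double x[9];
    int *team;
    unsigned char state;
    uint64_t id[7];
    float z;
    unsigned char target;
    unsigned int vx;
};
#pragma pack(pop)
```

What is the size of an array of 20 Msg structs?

3520

Config: layer at 0 (size 8, align 8) → ends 8; mip_level at 8 (size 8, align 8) → ends 16; format at 16 (size 1, align 1) → ends 17; tail pad 7 to reach multiple of 8; total 24 bytes, alignment 8
cooldown at 0 (size 24, align 2) → ends 24
hp at 24 (size 8, align 2) → ends 32
x at 32 (size 72, align 2) → ends 104
team at 104 (size 4, align 2) → ends 108
state at 108 (size 1, align 1) → ends 109
pad 1 to align 2 for id
id at 110 (size 56, align 2) → ends 166
z at 166 (size 4, align 2) → ends 170
target at 170 (size 1, align 1) → ends 171
pad 1 to align 2 for vx
vx at 172 (size 4, align 2) → ends 176
total 176 bytes, alignment 2
array of 20: 20 × 176 = 3520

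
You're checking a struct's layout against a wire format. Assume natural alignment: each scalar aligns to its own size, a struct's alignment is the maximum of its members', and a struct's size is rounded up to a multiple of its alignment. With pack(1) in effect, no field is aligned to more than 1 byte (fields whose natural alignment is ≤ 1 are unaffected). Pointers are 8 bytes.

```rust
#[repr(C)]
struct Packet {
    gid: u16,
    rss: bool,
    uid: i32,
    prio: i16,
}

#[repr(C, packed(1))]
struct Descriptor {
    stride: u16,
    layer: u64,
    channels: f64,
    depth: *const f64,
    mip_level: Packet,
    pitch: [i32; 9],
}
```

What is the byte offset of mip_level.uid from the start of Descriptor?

30

Packet: @0: gid [2B, align 2] → 2; @2: rss [1B, align 1] → 3; +1 pad (align 4); @4: uid [4B, align 4] → 8; @8: prio [2B, align 2] → 10; +2 tail pad (align 4); size 12, align 4
@0: stride [2B, align 1] → 2
@2: layer [8B, align 1] → 10
@10: channels [8B, align 1] → 18
@18: depth [8B, align 1] → 26
@26: mip_level [12B, align 1] → 38
within Packet: uid at 4
26 + 4 = 30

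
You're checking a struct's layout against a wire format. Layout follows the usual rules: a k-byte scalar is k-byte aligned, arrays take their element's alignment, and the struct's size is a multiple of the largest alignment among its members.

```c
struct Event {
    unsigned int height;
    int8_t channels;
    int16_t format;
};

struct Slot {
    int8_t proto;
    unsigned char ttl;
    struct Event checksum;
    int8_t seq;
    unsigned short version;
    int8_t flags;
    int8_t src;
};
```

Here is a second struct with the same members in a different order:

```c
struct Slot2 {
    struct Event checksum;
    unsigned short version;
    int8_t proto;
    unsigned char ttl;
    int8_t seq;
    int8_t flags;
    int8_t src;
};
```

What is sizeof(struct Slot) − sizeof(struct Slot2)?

4

Event: @0: height [4B, align 4] → 4; @4: channels [1B, align 1] → 5; +1 pad (align 2); @6: format [2B, align 2] → 8; size 8, align 4
@0: proto [1B, align 1] → 1
@1: ttl [1B, align 1] → 2
+2 pad (align 4)
@4: checksum [8B, align 4] → 12
@12: seq [1B, align 1] → 13
+1 pad (align 2)
@14: version [2B, align 2] → 16
@16: flags [1B, align 1] → 17
@17: src [1B, align 1] → 18
+2 tail pad (align 4)
size 20, align 4
— Slot2 —
@0: checksum [8B, align 4] → 8
@8: version [2B, align 2] → 10
@10: proto [1B, align 1] → 11
@11: ttl [1B, align 1] → 12
@12: seq [1B, align 1] → 13
@13: flags [1B, align 1] → 14
@14: src [1B, align 1] → 15
+1 tail pad (align 4)
size 16, align 4
20 − 16 = 4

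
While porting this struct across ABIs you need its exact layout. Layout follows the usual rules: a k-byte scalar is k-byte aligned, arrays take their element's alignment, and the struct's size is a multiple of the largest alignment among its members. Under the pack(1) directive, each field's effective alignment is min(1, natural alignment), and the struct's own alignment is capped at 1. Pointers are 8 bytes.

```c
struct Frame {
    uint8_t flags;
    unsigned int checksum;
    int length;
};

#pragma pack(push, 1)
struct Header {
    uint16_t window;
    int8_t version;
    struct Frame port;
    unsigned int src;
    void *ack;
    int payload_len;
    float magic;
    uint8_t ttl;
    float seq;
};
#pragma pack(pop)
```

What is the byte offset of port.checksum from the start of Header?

Frame: flags at 0 (size 1, align 1) → ends 1; pad 3 to align 4 for checksum; checksum at 4 (size 4, align 4) → ends 8; length at 8 (size 4, align 4) → ends 12; total 12 bytes, alignment 4
window at 0 (size 2, align 1) → ends 2
version at 2 (size 1, align 1) → ends 3
port at 3 (size 12, align 1) → ends 15
within Frame: checksum at 4
3 + 4 = 7

7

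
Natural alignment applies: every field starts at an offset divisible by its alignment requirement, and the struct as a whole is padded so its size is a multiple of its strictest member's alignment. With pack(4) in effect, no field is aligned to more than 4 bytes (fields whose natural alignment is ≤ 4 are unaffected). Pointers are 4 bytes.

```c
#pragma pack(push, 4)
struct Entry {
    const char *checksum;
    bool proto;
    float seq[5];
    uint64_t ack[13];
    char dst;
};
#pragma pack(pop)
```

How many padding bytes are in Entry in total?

0..4  checksum  (4B, 4-aligned)
4..5  proto  (1B, 1-aligned)
5..8  -- padding (3B)
8..28  seq  (20B, 4-aligned)
28..132  ack  (104B, 4-aligned)
132..133  dst  (1B, 1-aligned)
133..136  -- tail padding (3B)
sizeof = 136, alignof = 4
data bytes 130, size 136 → padding 6

6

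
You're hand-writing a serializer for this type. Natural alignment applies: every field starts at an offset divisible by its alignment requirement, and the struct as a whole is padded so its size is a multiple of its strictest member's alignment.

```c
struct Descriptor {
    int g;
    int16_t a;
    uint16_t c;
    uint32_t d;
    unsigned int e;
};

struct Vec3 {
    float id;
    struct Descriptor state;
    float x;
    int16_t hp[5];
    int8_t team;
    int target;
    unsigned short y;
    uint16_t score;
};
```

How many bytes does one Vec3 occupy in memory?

44

Descriptor: 0..4  g  (4B, 4-aligned); 4..6  a  (2B, 2-aligned); 6..8  c  (2B, 2-aligned); 8..12  d  (4B, 4-aligned); 12..16  e  (4B, 4-aligned); sizeof = 16, alignof = 4
0..4  id  (4B, 4-aligned)
4..20  state  (16B, 4-aligned)
20..24  x  (4B, 4-aligned)
24..34  hp  (10B, 2-aligned)
34..35  team  (1B, 1-aligned)
35..36  -- padding (1B)
36..40  target  (4B, 4-aligned)
40..42  y  (2B, 2-aligned)
42..44  score  (2B, 2-aligned)
sizeof = 44, alignof = 4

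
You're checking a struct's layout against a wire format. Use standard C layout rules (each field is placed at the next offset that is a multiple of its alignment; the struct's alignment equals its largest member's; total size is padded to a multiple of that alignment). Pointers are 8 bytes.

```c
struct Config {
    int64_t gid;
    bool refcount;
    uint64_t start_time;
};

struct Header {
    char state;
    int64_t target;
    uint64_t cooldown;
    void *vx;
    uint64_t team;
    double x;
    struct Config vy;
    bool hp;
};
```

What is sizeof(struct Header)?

Config: gid at 0 (size 8, align 8) → ends 8; refcount at 8 (size 1, align 1) → ends 9; pad 7 to align 8 for start_time; start_time at 16 (size 8, align 8) → ends 24; total 24 bytes, alignment 8
state at 0 (size 1, align 1) → ends 1
pad 7 to align 8 for target
target at 8 (size 8, align 8) → ends 16
cooldown at 16 (size 8, align 8) → ends 24
vx at 24 (size 8, align 8) → ends 32
team at 32 (size 8, align 8) → ends 40
x at 40 (size 8, align 8) → ends 48
vy at 48 (size 24, align 8) → ends 72
hp at 72 (size 1, align 1) → ends 73
tail pad 7 to reach multiple of 8
total 80 bytes, alignment 8

80 bytes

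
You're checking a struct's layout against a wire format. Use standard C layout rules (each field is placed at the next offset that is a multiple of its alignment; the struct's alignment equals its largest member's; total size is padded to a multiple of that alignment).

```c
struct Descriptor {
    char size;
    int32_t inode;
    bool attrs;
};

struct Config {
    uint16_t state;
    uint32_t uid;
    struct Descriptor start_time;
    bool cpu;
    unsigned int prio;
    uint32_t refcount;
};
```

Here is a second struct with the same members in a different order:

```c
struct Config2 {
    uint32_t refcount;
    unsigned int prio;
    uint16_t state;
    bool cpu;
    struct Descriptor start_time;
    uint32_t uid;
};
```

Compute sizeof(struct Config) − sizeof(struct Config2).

4

Descriptor: size at 0 (size 1, align 1) → ends 1; pad 3 to align 4 for inode; inode at 4 (size 4, align 4) → ends 8; attrs at 8 (size 1, align 1) → ends 9; tail pad 3 to reach multiple of 4; total 12 bytes, alignment 4
state at 0 (size 2, align 2) → ends 2
pad 2 to align 4 for uid
uid at 4 (size 4, align 4) → ends 8
start_time at 8 (size 12, align 4) → ends 20
cpu at 20 (size 1, align 1) → ends 21
pad 3 to align 4 for prio
prio at 24 (size 4, align 4) → ends 28
refcount at 28 (size 4, align 4) → ends 32
total 32 bytes, alignment 4
— Config2 —
refcount at 0 (size 4, align 4) → ends 4
prio at 4 (size 4, align 4) → ends 8
state at 8 (size 2, align 2) → ends 10
cpu at 10 (size 1, align 1) → ends 11
pad 1 to align 4 for start_time
start_time at 12 (size 12, align 4) → ends 24
uid at 24 (size 4, align 4) → ends 28
total 28 bytes, alignment 4
32 − 28 = 4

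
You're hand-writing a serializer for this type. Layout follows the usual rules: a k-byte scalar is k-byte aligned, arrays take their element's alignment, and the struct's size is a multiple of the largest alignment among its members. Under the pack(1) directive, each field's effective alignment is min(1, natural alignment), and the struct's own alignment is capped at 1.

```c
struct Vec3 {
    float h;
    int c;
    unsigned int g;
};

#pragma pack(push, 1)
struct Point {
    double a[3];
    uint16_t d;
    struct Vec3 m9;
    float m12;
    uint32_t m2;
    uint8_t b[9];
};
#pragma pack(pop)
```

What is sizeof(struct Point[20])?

1100

Vec3: 0..4  h  (4B, 4-aligned); 4..8  c  (4B, 4-aligned); 8..12  g  (4B, 4-aligned); sizeof = 12, alignof = 4
0..24  a  (24B, 1-aligned)
24..26  d  (2B, 1-aligned)
26..38  m9  (12B, 1-aligned)
38..42  m12  (4B, 1-aligned)
42..46  m2  (4B, 1-aligned)
46..55  b  (9B, 1-aligned)
sizeof = 55, alignof = 1
array of 20: 20 × 55 = 1100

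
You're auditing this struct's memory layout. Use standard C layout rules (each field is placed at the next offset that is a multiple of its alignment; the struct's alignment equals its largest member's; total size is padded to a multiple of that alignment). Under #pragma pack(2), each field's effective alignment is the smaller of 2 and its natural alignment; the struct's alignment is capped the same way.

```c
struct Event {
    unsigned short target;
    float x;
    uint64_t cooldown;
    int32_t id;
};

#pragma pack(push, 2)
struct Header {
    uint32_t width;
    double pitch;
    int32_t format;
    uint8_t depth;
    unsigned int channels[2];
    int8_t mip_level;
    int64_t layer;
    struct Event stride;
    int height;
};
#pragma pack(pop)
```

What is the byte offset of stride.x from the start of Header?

Event: target at 0 (size 2, align 2) → ends 2; pad 2 to align 4 for x; x at 4 (size 4, align 4) → ends 8; cooldown at 8 (size 8, align 8) → ends 16; id at 16 (size 4, align 4) → ends 20; tail pad 4 to reach multiple of 8; total 24 bytes, alignment 8
width at 0 (size 4, align 2) → ends 4
pitch at 4 (size 8, align 2) → ends 12
format at 12 (size 4, align 2) → ends 16
depth at 16 (size 1, align 1) → ends 17
pad 1 to align 2 for channels
channels at 18 (size 8, align 2) → ends 26
mip_level at 26 (size 1, align 1) → ends 27
pad 1 to align 2 for layer
layer at 28 (size 8, align 2) → ends 36
stride at 36 (size 24, align 2) → ends 60
within Event: x at 4
36 + 4 = 40

40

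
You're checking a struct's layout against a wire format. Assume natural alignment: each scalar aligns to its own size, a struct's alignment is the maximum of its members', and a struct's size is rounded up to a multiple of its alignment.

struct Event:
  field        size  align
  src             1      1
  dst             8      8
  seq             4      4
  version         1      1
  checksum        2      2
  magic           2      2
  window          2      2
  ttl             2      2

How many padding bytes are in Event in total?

0..1  src  (1B, 1-aligned)
1..8  -- padding (7B)
8..16  dst  (8B, 8-aligned)
16..20  seq  (4B, 4-aligned)
20..21  version  (1B, 1-aligned)
21..22  -- padding (1B)
22..24  checksum  (2B, 2-aligned)
24..26  magic  (2B, 2-aligned)
26..28  window  (2B, 2-aligned)
28..30  ttl  (2B, 2-aligned)
30..32  -- tail padding (2B)
sizeof = 32, alignof = 8
data bytes 22, size 32 → padding 10

10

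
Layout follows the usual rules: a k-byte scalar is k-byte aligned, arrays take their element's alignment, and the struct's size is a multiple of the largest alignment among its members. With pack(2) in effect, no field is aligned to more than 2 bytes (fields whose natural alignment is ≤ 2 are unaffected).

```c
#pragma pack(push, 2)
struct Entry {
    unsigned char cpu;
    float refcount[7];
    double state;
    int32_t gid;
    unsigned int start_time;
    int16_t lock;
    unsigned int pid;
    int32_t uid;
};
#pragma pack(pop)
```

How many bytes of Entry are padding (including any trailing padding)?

@0: cpu [1B, align 1] → 1
+1 pad (align 2)
@2: refcount [28B, align 2] → 30
@30: state [8B, align 2] → 38
@38: gid [4B, align 2] → 42
@42: start_time [4B, align 2] → 46
@46: lock [2B, align 2] → 48
@48: pid [4B, align 2] → 52
@52: uid [4B, align 2] → 56
size 56, align 2
data bytes 55, size 56 → padding 1

1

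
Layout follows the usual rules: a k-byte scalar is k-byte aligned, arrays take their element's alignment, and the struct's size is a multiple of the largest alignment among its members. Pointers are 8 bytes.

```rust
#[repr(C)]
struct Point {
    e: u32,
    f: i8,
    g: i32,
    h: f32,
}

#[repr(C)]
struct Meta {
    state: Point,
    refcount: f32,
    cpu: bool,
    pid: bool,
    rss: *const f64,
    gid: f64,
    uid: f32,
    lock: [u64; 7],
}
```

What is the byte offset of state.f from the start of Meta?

Point: @0: e [4B, align 4] → 4; @4: f [1B, align 1] → 5; +3 pad (align 4); @8: g [4B, align 4] → 12; @12: h [4B, align 4] → 16; size 16, align 4
@0: state [16B, align 4] → 16
within Point: f at 4
0 + 4 = 4

4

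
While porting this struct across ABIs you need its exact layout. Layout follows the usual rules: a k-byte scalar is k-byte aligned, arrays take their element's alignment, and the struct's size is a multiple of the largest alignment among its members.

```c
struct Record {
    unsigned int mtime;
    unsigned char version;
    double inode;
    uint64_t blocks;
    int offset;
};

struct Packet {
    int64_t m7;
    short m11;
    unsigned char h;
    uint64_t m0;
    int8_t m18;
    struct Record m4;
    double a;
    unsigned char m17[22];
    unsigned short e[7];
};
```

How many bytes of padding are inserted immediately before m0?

Record: 0..4  mtime  (4B, 4-aligned); 4..5  version  (1B, 1-aligned); 5..8  -- padding (3B); 8..16  inode  (8B, 8-aligned); 16..24  blocks  (8B, 8-aligned); 24..28  offset  (4B, 4-aligned); 28..32  -- tail padding (4B); sizeof = 32, alignof = 8
0..8  m7  (8B, 8-aligned)
8..10  m11  (2B, 2-aligned)
10..11  h  (1B, 1-aligned)
11..16  -- padding (5B)
16..24  m0  (8B, 8-aligned)

5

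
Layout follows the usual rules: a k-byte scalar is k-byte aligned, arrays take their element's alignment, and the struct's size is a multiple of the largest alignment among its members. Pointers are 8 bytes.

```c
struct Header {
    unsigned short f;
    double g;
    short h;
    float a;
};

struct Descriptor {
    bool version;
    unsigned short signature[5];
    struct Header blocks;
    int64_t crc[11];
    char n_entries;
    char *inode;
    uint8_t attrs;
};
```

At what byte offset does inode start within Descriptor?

Header: f at 0 (size 2, align 2) → ends 2; pad 6 to align 8 for g; g at 8 (size 8, align 8) → ends 16; h at 16 (size 2, align 2) → ends 18; pad 2 to align 4 for a; a at 20 (size 4, align 4) → ends 24; total 24 bytes, alignment 8
version at 0 (size 1, align 1) → ends 1
pad 1 to align 2 for signature
signature at 2 (size 10, align 2) → ends 12
pad 4 to align 8 for blocks
blocks at 16 (size 24, align 8) → ends 40
crc at 40 (size 88, align 8) → ends 128
n_entries at 128 (size 1, align 1) → ends 129
pad 7 to align 8 for inode
inode at 136 (size 8, align 8) → ends 144

136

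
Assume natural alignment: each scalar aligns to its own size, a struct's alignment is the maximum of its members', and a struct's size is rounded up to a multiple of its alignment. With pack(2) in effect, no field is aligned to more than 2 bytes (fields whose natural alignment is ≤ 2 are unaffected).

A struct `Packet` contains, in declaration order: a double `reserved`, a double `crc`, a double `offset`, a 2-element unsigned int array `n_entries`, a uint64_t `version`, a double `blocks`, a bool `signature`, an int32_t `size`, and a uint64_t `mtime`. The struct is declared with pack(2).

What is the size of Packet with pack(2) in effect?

@0: reserved [8B, align 2] → 8
@8: crc [8B, align 2] → 16
@16: offset [8B, align 2] → 24
@24: n_entries [8B, align 2] → 32
@32: version [8B, align 2] → 40
@40: blocks [8B, align 2] → 48
@48: signature [1B, align 1] → 49
+1 pad (align 2)
@50: size [4B, align 2] → 54
@54: mtime [8B, align 2] → 62
size 62, align 2

62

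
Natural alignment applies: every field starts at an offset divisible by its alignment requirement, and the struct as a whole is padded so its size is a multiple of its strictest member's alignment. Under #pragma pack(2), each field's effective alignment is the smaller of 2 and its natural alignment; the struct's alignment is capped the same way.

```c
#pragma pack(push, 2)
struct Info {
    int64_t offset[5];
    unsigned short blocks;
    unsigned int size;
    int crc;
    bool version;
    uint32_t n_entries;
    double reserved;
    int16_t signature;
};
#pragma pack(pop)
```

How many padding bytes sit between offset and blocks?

offset at 0 (size 40, align 2) → ends 40
blocks at 40 (size 2, align 2) → ends 42

0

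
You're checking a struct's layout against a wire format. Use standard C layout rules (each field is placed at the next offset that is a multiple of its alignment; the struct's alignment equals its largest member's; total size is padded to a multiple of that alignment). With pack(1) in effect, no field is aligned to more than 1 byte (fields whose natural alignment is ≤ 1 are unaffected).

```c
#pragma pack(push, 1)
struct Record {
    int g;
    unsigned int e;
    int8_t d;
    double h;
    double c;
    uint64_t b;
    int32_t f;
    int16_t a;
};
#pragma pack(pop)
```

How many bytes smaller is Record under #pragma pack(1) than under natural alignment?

9

natural layout:
  @0: g [4B, align 4] → 4
  @4: e [4B, align 4] → 8
  @8: d [1B, align 1] → 9
  +7 pad (align 8)
  @16: h [8B, align 8] → 24
  @24: c [8B, align 8] → 32
  @32: b [8B, align 8] → 40
  @40: f [4B, align 4] → 44
  @44: a [2B, align 2] → 46
  +2 tail pad (align 8)
  size 48, align 8
packed(1) layout:
  @0: g [4B, align 1] → 4
  @4: e [4B, align 1] → 8
  @8: d [1B, align 1] → 9
  @9: h [8B, align 1] → 17
  @17: c [8B, align 1] → 25
  @25: b [8B, align 1] → 33
  @33: f [4B, align 1] → 37
  @37: a [2B, align 1] → 39
  size 39, align 1
48 − 39 = 9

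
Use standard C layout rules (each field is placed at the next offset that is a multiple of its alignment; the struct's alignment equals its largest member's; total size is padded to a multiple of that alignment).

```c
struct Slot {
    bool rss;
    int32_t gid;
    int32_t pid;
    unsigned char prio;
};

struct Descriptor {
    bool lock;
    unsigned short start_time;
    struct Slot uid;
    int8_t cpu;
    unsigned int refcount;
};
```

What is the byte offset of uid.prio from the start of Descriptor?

16

Slot: @0: rss [1B, align 1] → 1; +3 pad (align 4); @4: gid [4B, align 4] → 8; @8: pid [4B, align 4] → 12; @12: prio [1B, align 1] → 13; +3 tail pad (align 4); size 16, align 4
@0: lock [1B, align 1] → 1
+1 pad (align 2)
@2: start_time [2B, align 2] → 4
@4: uid [16B, align 4] → 20
within Slot: prio at 12
4 + 12 = 16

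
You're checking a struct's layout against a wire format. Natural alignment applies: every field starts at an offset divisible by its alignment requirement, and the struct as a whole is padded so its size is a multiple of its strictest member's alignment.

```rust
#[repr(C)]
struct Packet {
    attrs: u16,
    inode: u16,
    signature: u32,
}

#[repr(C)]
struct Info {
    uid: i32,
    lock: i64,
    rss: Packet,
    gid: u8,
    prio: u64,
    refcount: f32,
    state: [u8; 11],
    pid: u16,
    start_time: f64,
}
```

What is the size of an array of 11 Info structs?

792

Packet: @0: attrs [2B, align 2] → 2; @2: inode [2B, align 2] → 4; @4: signature [4B, align 4] → 8; size 8, align 4
@0: uid [4B, align 4] → 4
+4 pad (align 8)
@8: lock [8B, align 8] → 16
@16: rss [8B, align 4] → 24
@24: gid [1B, align 1] → 25
+7 pad (align 8)
@32: prio [8B, align 8] → 40
@40: refcount [4B, align 4] → 44
@44: state [11B, align 1] → 55
+1 pad (align 2)
@56: pid [2B, align 2] → 58
+6 pad (align 8)
@64: start_time [8B, align 8] → 72
size 72, align 8
array of 11: 11 × 72 = 792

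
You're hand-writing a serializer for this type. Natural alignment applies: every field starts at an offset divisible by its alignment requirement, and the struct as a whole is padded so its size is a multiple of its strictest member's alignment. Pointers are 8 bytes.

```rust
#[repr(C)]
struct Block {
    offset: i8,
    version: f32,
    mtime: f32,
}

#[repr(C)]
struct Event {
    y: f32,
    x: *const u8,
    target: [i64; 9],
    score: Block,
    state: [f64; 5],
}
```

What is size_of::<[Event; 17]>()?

Block: @0: offset [1B, align 1] → 1; +3 pad (align 4); @4: version [4B, align 4] → 8; @8: mtime [4B, align 4] → 12; size 12, align 4
@0: y [4B, align 4] → 4
+4 pad (align 8)
@8: x [8B, align 8] → 16
@16: target [72B, align 8] → 88
@88: score [12B, align 4] → 100
+4 pad (align 8)
@104: state [40B, align 8] → 144
size 144, align 8
array of 17: 17 × 144 = 2448

2448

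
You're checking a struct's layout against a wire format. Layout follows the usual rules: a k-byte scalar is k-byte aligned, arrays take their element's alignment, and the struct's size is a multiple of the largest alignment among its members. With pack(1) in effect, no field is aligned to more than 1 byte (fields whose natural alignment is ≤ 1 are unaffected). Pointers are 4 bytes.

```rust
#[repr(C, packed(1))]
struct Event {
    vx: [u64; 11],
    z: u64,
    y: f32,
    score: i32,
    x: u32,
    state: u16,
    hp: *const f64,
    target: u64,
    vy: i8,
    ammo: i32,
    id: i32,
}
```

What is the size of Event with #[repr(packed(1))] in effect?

vx at 0 (size 88, align 1) → ends 88
z at 88 (size 8, align 1) → ends 96
y at 96 (size 4, align 1) → ends 100
score at 100 (size 4, align 1) → ends 104
x at 104 (size 4, align 1) → ends 108
state at 108 (size 2, align 1) → ends 110
hp at 110 (size 4, align 1) → ends 114
target at 114 (size 8, align 1) → ends 122
vy at 122 (size 1, align 1) → ends 123
ammo at 123 (size 4, align 1) → ends 127
id at 127 (size 4, align 1) → ends 131
total 131 bytes, alignment 1

131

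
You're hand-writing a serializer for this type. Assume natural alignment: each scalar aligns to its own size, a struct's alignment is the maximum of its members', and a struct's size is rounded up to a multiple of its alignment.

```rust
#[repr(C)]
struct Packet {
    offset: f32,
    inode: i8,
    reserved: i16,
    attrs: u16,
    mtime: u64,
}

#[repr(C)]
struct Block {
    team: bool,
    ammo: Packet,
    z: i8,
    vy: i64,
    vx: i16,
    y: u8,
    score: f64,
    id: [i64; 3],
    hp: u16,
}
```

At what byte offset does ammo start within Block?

8

Packet: offset at 0 (size 4, align 4) → ends 4; inode at 4 (size 1, align 1) → ends 5; pad 1 to align 2 for reserved; reserved at 6 (size 2, align 2) → ends 8; attrs at 8 (size 2, align 2) → ends 10; pad 6 to align 8 for mtime; mtime at 16 (size 8, align 8) → ends 24; total 24 bytes, alignment 8
team at 0 (size 1, align 1) → ends 1
pad 7 to align 8 for ammo
ammo at 8 (size 24, align 8) → ends 32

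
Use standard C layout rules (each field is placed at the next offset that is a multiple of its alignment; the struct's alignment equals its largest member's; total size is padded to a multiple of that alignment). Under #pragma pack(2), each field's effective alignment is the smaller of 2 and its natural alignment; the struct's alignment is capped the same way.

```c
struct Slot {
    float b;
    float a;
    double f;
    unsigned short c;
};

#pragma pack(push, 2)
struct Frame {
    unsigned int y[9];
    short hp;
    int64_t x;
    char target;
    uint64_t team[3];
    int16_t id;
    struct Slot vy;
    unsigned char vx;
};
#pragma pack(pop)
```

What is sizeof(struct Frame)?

100 bytes

Slot: @0: b [4B, align 4] → 4; @4: a [4B, align 4] → 8; @8: f [8B, align 8] → 16; @16: c [2B, align 2] → 18; +6 tail pad (align 8); size 24, align 8
@0: y [36B, align 2] → 36
@36: hp [2B, align 2] → 38
@38: x [8B, align 2] → 46
@46: target [1B, align 1] → 47
+1 pad (align 2)
@48: team [24B, align 2] → 72
@72: id [2B, align 2] → 74
@74: vy [24B, align 2] → 98
@98: vx [1B, align 1] → 99
+1 tail pad (align 2)
size 100, align 2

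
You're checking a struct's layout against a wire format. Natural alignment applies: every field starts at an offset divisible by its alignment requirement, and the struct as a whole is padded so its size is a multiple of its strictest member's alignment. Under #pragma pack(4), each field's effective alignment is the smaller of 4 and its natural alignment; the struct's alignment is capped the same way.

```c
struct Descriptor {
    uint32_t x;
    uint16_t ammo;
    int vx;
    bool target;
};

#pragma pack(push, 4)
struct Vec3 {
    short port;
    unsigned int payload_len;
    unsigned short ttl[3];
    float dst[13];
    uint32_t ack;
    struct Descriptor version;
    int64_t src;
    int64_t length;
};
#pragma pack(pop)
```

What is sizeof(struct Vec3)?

Descriptor: 0..4  x  (4B, 4-aligned); 4..6  ammo  (2B, 2-aligned); 6..8  -- padding (2B); 8..12  vx  (4B, 4-aligned); 12..13  target  (1B, 1-aligned); 13..16  -- tail padding (3B); sizeof = 16, alignof = 4
0..2  port  (2B, 2-aligned)
2..4  -- padding (2B)
4..8  payload_len  (4B, 4-aligned)
8..14  ttl  (6B, 2-aligned)
14..16  -- padding (2B)
16..68  dst  (52B, 4-aligned)
68..72  ack  (4B, 4-aligned)
72..88  version  (16B, 4-aligned)
88..96  src  (8B, 4-aligned)
96..104  length  (8B, 4-aligned)
sizeof = 104, alignof = 4

104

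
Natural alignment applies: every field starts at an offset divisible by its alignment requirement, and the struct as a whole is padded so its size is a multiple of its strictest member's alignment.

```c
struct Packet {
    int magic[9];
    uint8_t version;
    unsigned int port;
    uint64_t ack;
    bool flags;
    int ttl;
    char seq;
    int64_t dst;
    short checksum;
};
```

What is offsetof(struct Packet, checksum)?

0..36  magic  (36B, 4-aligned)
36..37  version  (1B, 1-aligned)
37..40  -- padding (3B)
40..44  port  (4B, 4-aligned)
44..48  -- padding (4B)
48..56  ack  (8B, 8-aligned)
56..57  flags  (1B, 1-aligned)
57..60  -- padding (3B)
60..64  ttl  (4B, 4-aligned)
64..65  seq  (1B, 1-aligned)
65..72  -- padding (7B)
72..80  dst  (8B, 8-aligned)
80..82  checksum  (2B, 2-aligned)

80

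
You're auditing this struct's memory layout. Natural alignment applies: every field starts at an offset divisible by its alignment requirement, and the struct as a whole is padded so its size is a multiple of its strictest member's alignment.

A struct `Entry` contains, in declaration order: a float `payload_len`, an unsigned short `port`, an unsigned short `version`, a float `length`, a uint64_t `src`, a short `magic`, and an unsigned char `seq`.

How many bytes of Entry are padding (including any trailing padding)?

payload_len at 0 (size 4, align 4) → ends 4
port at 4 (size 2, align 2) → ends 6
version at 6 (size 2, align 2) → ends 8
length at 8 (size 4, align 4) → ends 12
pad 4 to align 8 for src
src at 16 (size 8, align 8) → ends 24
magic at 24 (size 2, align 2) → ends 26
seq at 26 (size 1, align 1) → ends 27
tail pad 5 to reach multiple of 8
total 32 bytes, alignment 8
data bytes 23, size 32 → padding 9

9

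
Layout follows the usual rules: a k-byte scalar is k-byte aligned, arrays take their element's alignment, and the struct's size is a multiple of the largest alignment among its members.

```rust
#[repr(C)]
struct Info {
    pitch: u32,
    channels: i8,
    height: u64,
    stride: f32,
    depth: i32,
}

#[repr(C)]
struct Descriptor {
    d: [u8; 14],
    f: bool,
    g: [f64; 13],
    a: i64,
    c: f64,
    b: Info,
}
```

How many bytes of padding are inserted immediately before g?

Info: 0..4  pitch  (4B, 4-aligned); 4..5  channels  (1B, 1-aligned); 5..8  -- padding (3B); 8..16  height  (8B, 8-aligned); 16..20  stride  (4B, 4-aligned); 20..24  depth  (4B, 4-aligned); sizeof = 24, alignof = 8
0..14  d  (14B, 1-aligned)
14..15  f  (1B, 1-aligned)
15..16  -- padding (1B)
16..120  g  (104B, 8-aligned)

1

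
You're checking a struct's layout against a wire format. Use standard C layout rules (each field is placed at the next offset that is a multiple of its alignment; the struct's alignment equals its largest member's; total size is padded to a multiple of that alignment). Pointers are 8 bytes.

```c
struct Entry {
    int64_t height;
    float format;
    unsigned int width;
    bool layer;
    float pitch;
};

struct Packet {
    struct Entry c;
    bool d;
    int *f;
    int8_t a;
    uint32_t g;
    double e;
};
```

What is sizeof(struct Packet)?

56

Entry: 0..8  height  (8B, 8-aligned); 8..12  format  (4B, 4-aligned); 12..16  width  (4B, 4-aligned); 16..17  layer  (1B, 1-aligned); 17..20  -- padding (3B); 20..24  pitch  (4B, 4-aligned); sizeof = 24, alignof = 8
0..24  c  (24B, 8-aligned)
24..25  d  (1B, 1-aligned)
25..32  -- padding (7B)
32..40  f  (8B, 8-aligned)
40..41  a  (1B, 1-aligned)
41..44  -- padding (3B)
44..48  g  (4B, 4-aligned)
48..56  e  (8B, 8-aligned)
sizeof = 56, alignof = 8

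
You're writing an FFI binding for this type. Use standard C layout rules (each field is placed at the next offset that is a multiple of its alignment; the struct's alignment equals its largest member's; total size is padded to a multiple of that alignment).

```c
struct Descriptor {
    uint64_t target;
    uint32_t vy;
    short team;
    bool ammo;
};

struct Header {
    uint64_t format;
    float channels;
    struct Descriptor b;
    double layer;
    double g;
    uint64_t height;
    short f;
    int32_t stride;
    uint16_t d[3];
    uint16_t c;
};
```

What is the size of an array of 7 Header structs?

Descriptor: target at 0 (size 8, align 8) → ends 8; vy at 8 (size 4, align 4) → ends 12; team at 12 (size 2, align 2) → ends 14; ammo at 14 (size 1, align 1) → ends 15; tail pad 1 to reach multiple of 8; total 16 bytes, alignment 8
format at 0 (size 8, align 8) → ends 8
channels at 8 (size 4, align 4) → ends 12
pad 4 to align 8 for b
b at 16 (size 16, align 8) → ends 32
layer at 32 (size 8, align 8) → ends 40
g at 40 (size 8, align 8) → ends 48
height at 48 (size 8, align 8) → ends 56
f at 56 (size 2, align 2) → ends 58
pad 2 to align 4 for stride
stride at 60 (size 4, align 4) → ends 64
d at 64 (size 6, align 2) → ends 70
c at 70 (size 2, align 2) → ends 72
total 72 bytes, alignment 8
array of 7: 7 × 72 = 504

504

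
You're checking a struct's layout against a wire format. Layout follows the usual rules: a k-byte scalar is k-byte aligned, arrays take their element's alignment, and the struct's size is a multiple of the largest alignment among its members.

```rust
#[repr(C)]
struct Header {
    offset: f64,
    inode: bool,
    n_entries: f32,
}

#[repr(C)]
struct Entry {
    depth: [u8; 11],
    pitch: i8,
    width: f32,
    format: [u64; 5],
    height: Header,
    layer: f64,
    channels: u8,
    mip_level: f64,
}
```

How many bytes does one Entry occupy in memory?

Header: offset at 0 (size 8, align 8) → ends 8; inode at 8 (size 1, align 1) → ends 9; pad 3 to align 4 for n_entries; n_entries at 12 (size 4, align 4) → ends 16; total 16 bytes, alignment 8
depth at 0 (size 11, align 1) → ends 11
pitch at 11 (size 1, align 1) → ends 12
width at 12 (size 4, align 4) → ends 16
format at 16 (size 40, align 8) → ends 56
height at 56 (size 16, align 8) → ends 72
layer at 72 (size 8, align 8) → ends 80
channels at 80 (size 1, align 1) → ends 81
pad 7 to align 8 for mip_level
mip_level at 88 (size 8, align 8) → ends 96
total 96 bytes, alignment 8

96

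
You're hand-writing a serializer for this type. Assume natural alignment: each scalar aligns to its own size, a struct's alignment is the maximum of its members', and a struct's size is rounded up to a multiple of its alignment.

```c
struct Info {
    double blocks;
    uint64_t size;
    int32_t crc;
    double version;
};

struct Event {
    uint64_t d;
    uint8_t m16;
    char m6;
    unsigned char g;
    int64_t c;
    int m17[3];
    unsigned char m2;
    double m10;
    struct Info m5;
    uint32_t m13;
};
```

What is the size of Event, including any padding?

88

Info: 0..8  blocks  (8B, 8-aligned); 8..16  size  (8B, 8-aligned); 16..20  crc  (4B, 4-aligned); 20..24  -- padding (4B); 24..32  version  (8B, 8-aligned); sizeof = 32, alignof = 8
0..8  d  (8B, 8-aligned)
8..9  m16  (1B, 1-aligned)
9..10  m6  (1B, 1-aligned)
10..11  g  (1B, 1-aligned)
11..16  -- padding (5B)
16..24  c  (8B, 8-aligned)
24..36  m17  (12B, 4-aligned)
36..37  m2  (1B, 1-aligned)
37..40  -- padding (3B)
40..48  m10  (8B, 8-aligned)
48..80  m5  (32B, 8-aligned)
80..84  m13  (4B, 4-aligned)
84..88  -- tail padding (4B)
sizeof = 88, alignof = 8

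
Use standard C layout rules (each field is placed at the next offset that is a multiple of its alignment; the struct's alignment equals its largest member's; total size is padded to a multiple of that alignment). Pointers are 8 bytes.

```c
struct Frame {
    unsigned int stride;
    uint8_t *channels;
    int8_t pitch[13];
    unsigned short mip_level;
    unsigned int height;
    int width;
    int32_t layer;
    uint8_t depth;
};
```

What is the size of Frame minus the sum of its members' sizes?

@0: stride [4B, align 4] → 4
+4 pad (align 8)
@8: channels [8B, align 8] → 16
@16: pitch [13B, align 1] → 29
+1 pad (align 2)
@30: mip_level [2B, align 2] → 32
@32: height [4B, align 4] → 36
@36: width [4B, align 4] → 40
@40: layer [4B, align 4] → 44
@44: depth [1B, align 1] → 45
+3 tail pad (align 8)
size 48, align 8
data bytes 40, size 48 → padding 8

8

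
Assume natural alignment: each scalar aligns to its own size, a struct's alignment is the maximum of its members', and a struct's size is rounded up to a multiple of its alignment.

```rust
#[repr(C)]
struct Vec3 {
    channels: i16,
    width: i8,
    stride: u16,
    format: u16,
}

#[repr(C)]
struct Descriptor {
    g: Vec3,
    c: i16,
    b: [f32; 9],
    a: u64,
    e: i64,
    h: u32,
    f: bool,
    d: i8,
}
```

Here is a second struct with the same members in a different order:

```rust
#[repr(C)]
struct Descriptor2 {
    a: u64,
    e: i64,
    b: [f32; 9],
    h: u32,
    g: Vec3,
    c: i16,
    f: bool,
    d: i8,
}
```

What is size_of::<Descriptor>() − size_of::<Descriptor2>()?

0

Vec3: 0..2  channels  (2B, 2-aligned); 2..3  width  (1B, 1-aligned); 3..4  -- padding (1B); 4..6  stride  (2B, 2-aligned); 6..8  format  (2B, 2-aligned); sizeof = 8, alignof = 2
0..8  g  (8B, 2-aligned)
8..10  c  (2B, 2-aligned)
10..12  -- padding (2B)
12..48  b  (36B, 4-aligned)
48..56  a  (8B, 8-aligned)
56..64  e  (8B, 8-aligned)
64..68  h  (4B, 4-aligned)
68..69  f  (1B, 1-aligned)
69..70  d  (1B, 1-aligned)
70..72  -- tail padding (2B)
sizeof = 72, alignof = 8
— Descriptor2 —
0..8  a  (8B, 8-aligned)
8..16  e  (8B, 8-aligned)
16..52  b  (36B, 4-aligned)
52..56  h  (4B, 4-aligned)
56..64  g  (8B, 2-aligned)
64..66  c  (2B, 2-aligned)
66..67  f  (1B, 1-aligned)
67..68  d  (1B, 1-aligned)
68..72  -- tail padding (4B)
sizeof = 72, alignof = 8
72 − 72 = 0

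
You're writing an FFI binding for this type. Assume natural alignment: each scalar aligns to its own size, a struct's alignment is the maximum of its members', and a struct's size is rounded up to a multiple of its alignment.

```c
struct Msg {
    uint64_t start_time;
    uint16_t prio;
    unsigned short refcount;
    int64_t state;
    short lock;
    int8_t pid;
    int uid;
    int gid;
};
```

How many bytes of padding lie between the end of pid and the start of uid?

0..8  start_time  (8B, 8-aligned)
8..10  prio  (2B, 2-aligned)
10..12  refcount  (2B, 2-aligned)
12..16  -- padding (4B)
16..24  state  (8B, 8-aligned)
24..26  lock  (2B, 2-aligned)
26..27  pid  (1B, 1-aligned)
27..28  -- padding (1B)
28..32  uid  (4B, 4-aligned)

1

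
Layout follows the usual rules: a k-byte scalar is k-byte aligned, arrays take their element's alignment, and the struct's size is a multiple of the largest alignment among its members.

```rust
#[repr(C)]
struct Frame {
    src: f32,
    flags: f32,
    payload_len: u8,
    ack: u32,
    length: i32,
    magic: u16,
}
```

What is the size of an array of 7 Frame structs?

168

src at 0 (size 4, align 4) → ends 4
flags at 4 (size 4, align 4) → ends 8
payload_len at 8 (size 1, align 1) → ends 9
pad 3 to align 4 for ack
ack at 12 (size 4, align 4) → ends 16
length at 16 (size 4, align 4) → ends 20
magic at 20 (size 2, align 2) → ends 22
tail pad 2 to reach multiple of 4
total 24 bytes, alignment 4
array of 7: 7 × 24 = 168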